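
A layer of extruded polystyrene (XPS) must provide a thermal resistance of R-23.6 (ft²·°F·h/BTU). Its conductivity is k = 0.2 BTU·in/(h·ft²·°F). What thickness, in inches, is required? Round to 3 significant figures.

4.72 in

L = R × k = 23.6 × 0.2 = 4.72 in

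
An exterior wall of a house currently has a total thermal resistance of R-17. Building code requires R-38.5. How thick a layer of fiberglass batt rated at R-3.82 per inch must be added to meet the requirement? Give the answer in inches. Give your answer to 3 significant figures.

ΔR = 38.5 − 17 = 21.5 ft²·°F·h/BTU
L = ΔR / (R/in) = 21.5/3.82 = 5.628 in

5.63 in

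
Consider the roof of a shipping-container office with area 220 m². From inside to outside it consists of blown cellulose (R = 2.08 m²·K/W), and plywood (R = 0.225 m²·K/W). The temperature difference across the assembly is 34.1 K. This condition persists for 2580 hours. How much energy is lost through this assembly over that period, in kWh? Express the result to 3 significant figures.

R_total = 2.08 + 0.225 = 2.305 m²·K/W
Q = 220 × 34.1 / 2.305 = 3255 W
E = 3255 W × 2580 h / 1000 = 8397 kWh

8400 kWh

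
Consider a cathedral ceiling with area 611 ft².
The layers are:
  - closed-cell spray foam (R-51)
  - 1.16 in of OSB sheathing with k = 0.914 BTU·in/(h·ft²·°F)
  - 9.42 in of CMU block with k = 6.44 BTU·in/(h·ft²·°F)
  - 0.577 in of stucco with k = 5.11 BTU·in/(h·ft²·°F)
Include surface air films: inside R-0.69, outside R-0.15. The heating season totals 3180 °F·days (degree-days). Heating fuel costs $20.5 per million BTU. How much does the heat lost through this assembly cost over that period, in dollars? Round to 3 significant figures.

17.5 dollars

1.16/0.914 = 1.269
9.42/6.44 = 1.463
0.577/5.11 = 0.1129
R_total = 0.69 + 51 + 1.269 + 1.463 + 0.1129 + 0.15 = 54.68 ft²·°F·h/BTU
E = A × HDD × 24 / R = 611 × 3180 × 24 / 54.68 = 852700 BTU
Cost = 852700/10⁶ × 20.5 = $17.48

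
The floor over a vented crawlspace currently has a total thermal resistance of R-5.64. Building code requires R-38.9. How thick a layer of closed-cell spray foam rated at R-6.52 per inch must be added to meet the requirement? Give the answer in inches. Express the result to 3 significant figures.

ΔR = 38.9 − 5.64 = 33.26 ft²·°F·h/BTU
L = ΔR / (R/in) = 33.26/6.52 = 5.101 in

5.10 in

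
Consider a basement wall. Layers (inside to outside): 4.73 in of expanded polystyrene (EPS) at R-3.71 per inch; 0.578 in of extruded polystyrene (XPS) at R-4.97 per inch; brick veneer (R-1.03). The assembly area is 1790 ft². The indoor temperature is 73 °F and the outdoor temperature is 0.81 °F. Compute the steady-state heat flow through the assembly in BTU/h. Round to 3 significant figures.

4.73 × 3.71 = 17.55
0.578 × 4.97 = 2.873
R_total = 17.55 + 2.873 + 1.03 = 21.45 ft²·°F·h/BTU
Q = A·ΔT/R = 1790 × (73 − 0.81) / 21.45 = 6024 BTU/h

6020 BTU/h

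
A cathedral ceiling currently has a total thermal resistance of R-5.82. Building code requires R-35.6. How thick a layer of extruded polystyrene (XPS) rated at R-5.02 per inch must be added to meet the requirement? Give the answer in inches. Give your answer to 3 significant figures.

5.93 in

ΔR = 35.6 − 5.82 = 29.78 ft²·°F·h/BTU
L = ΔR / (R/in) = 29.78/5.02 = 5.932 in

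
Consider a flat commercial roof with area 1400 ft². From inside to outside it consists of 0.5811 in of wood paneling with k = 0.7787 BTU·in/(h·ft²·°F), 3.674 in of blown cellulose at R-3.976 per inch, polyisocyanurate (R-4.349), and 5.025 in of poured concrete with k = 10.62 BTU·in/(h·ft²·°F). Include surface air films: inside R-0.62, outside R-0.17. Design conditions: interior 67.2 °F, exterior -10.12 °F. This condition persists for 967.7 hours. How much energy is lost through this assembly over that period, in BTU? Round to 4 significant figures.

0.5811/0.7787 = 0.74624
3.674 × 3.976 = 14.608
5.025/10.62 = 0.47316
R_total = 0.62 + 0.74624 + 14.608 + 4.349 + 0.47316 + 0.17 = 20.966 ft²·°F·h/BTU
Q = 1400 × (67.2 − (-10.12)) / 20.966 = 5163 BTU/h
E = 5163 × 967.7 = 4996200 BTU

4996000 BTU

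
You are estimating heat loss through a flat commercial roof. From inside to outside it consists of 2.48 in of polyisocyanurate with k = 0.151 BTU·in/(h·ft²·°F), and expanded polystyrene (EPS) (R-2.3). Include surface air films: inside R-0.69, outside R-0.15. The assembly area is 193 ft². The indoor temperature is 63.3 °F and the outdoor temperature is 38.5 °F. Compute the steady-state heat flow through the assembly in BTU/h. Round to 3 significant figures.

2.48/0.151 = 16.42
R_total = 0.69 + 16.42 + 2.3 + 0.15 = 19.56 ft²·°F·h/BTU
Q = A·ΔT/R = 193 × (63.3 − 38.5) / 19.56 = 244.7 BTU/h

245 BTU/h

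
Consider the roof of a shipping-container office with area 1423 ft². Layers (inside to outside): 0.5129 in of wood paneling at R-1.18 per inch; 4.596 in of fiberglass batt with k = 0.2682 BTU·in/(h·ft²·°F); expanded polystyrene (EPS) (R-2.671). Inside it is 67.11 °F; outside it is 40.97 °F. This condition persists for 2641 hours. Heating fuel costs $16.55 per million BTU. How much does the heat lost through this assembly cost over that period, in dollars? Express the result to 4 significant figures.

79.65 dollars

0.5129 × 1.18 = 0.60522
4.596/0.2682 = 17.136
R_total = 0.60522 + 17.136 + 2.671 = 20.413 ft²·°F·h/BTU
Q = 1423 × (67.11 − 40.97) / 20.413 = 1822.3 BTU/h
E = 1822.3 × 2641 = 4812600 BTU
Cost = 4812600/10⁶ × 16.55 = $79.648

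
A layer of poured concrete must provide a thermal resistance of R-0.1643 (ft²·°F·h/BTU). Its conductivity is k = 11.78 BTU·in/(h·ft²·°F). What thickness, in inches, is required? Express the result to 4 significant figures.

L = R × k = 0.1643 × 11.78 = 1.9355 in

1.935 in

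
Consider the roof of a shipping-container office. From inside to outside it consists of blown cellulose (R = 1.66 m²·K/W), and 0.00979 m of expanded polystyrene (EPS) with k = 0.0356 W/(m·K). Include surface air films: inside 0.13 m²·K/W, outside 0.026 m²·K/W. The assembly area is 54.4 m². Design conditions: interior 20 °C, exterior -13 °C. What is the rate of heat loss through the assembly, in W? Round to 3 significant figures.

859 W

0.00979/0.0356 = 0.275
R_total = 0.13 + 1.66 + 0.275 + 0.026 = 2.091 m²·K/W
Q = A·ΔT/R = 54.4 × (20 − (-13)) / 2.091 = 858.5 W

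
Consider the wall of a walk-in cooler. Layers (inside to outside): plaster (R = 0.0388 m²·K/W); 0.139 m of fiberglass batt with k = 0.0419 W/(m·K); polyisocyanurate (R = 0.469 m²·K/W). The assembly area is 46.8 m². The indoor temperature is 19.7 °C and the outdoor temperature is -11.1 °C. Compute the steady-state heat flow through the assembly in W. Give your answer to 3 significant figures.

0.139/0.0419 = 3.317
R_total = 0.0388 + 3.317 + 0.469 = 3.825 m²·K/W
Q = A·ΔT/R = 46.8 × (19.7 − (-11.1)) / 3.825 = 376.8 W

377 W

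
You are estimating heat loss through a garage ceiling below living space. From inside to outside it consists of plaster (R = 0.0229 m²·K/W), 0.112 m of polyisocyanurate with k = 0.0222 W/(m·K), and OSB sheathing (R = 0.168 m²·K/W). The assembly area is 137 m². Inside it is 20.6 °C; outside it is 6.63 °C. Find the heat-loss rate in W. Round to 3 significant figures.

366 W

0.112/0.0222 = 5.045
R_total = 0.0229 + 5.045 + 0.168 = 5.236 m²·K/W
Q = A·ΔT/R = 137 × (20.6 − 6.63) / 5.236 = 365.5 W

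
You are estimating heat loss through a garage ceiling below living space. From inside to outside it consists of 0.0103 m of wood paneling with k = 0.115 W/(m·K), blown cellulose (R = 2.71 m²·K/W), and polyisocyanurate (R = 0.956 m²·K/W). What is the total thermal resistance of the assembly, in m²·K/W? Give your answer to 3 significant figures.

0.0103/0.115 = 0.08957
R_total = 0.08957 + 2.71 + 0.956 = 3.756 m²·K/W

3.76 m²·K/W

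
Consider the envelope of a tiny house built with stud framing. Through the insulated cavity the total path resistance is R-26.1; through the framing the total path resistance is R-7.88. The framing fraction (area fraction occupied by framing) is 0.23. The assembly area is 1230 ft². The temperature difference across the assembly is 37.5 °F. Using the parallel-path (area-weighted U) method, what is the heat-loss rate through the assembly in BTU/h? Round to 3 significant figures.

U_eff = 0.77/26.1 + 0.23/7.88 = 0.0295 + 0.02919 = 0.05869
R_eff = 1/U_eff = 17.04 ft²·°F·h/BTU
Q = 1230 × 37.5 / 17.04 = 2707 BTU/h

2710 BTU/h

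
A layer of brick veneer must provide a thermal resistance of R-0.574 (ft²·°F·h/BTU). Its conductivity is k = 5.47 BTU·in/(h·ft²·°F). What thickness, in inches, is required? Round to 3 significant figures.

L = R × k = 0.574 × 5.47 = 3.14 in

3.14 in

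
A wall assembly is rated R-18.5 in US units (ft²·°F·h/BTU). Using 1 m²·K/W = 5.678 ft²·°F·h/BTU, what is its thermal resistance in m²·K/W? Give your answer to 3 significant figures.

R_SI = 18.5/5.678 = 3.258

3.26 m²·K/W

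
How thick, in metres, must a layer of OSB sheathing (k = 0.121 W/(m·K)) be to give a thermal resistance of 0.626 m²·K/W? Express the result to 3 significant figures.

0.0757 m

L = R·k = 0.626 × 0.121 = 0.07575 m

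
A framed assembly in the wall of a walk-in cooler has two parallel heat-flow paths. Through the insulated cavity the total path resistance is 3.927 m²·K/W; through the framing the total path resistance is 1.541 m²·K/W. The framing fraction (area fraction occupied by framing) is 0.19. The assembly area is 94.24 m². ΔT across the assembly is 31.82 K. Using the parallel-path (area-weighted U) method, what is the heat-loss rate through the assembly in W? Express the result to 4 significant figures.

988.3 W

U_eff = 0.81/3.927 + 0.19/1.541 = 0.20626 + 0.1233 = 0.32956
R_eff = 1/U_eff = 3.0343 m²·K/W
Q = 94.24 × 31.82 / 3.0343 = 988.26 W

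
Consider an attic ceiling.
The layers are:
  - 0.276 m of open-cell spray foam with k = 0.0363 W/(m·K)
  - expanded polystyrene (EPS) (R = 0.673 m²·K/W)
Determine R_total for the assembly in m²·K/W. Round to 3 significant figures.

8.28 m²·K/W

0.276/0.0363 = 7.603
R_total = 7.603 + 0.673 = 8.276 m²·K/W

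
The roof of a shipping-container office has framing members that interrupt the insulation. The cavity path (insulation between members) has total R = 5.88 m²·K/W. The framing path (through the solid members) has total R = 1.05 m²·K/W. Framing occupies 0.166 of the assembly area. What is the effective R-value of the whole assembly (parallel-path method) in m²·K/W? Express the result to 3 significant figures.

U_eff = 0.834/5.88 + 0.166/1.05 = 0.1418 + 0.1581 = 0.2999
R_eff = 1/U_eff = 3.334 m²·K/W

3.33 m²·K/W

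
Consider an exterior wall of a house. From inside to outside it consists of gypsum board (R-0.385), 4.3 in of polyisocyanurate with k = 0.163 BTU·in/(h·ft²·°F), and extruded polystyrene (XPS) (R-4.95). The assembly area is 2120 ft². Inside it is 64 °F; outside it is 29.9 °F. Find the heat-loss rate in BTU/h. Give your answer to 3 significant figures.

4.3/0.163 = 26.38
R_total = 0.385 + 26.38 + 4.95 = 31.72 ft²·°F·h/BTU
Q = A·ΔT/R = 2120 × (64 − 29.9) / 31.72 = 2279 BTU/h

2280 BTU/h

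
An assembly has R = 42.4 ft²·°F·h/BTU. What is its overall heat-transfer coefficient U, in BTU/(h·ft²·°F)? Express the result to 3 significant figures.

0.0236 BTU/(h·ft²·°F)

U = 1/R = 1/42.4 = 0.02358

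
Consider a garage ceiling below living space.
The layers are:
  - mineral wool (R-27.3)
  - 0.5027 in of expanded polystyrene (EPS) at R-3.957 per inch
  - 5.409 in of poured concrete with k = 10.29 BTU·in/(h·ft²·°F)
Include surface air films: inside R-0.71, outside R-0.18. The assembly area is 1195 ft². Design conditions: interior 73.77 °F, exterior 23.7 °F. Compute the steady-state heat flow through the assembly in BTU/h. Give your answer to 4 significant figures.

0.5027 × 3.957 = 1.9892
5.409/10.29 = 0.52566
R_total = 0.71 + 27.3 + 1.9892 + 0.52566 + 0.18 = 30.705 ft²·°F·h/BTU
Q = A·ΔT/R = 1195 × (73.77 − 23.7) / 30.705 = 1948.7 BTU/h

1949 BTU/h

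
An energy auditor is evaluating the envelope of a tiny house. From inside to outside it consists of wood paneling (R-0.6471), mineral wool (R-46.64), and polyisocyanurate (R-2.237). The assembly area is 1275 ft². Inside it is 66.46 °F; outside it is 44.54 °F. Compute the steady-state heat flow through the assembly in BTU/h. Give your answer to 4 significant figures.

R_total = 0.6471 + 46.64 + 2.237 = 49.524 ft²·°F·h/BTU
Q = A·ΔT/R = 1275 × (66.46 − 44.54) / 49.524 = 564.33 BTU/h

564.3 BTU/h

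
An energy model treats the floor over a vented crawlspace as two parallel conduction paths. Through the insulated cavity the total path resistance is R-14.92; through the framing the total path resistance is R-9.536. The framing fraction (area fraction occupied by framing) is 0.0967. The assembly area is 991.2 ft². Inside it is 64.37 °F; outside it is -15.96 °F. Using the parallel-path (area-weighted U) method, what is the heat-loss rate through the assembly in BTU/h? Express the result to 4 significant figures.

5628 BTU/h

U_eff = 0.9033/14.92 + 0.0967/9.536 = 0.060543 + 0.010141 = 0.070683
R_eff = 1/U_eff = 14.148 ft²·°F·h/BTU
Q = 991.2 × (64.37 − (-15.96)) / 14.148 = 5628 BTU/h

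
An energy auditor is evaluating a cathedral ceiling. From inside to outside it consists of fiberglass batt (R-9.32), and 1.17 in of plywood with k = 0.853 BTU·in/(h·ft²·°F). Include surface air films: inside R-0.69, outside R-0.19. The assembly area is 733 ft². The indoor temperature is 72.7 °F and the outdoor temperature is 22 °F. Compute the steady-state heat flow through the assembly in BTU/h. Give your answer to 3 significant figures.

3210 BTU/h

1.17/0.853 = 1.372
R_total = 0.69 + 9.32 + 1.372 + 0.19 = 11.57 ft²·°F·h/BTU
Q = A·ΔT/R = 733 × (72.7 − 22) / 11.57 = 3212 BTU/h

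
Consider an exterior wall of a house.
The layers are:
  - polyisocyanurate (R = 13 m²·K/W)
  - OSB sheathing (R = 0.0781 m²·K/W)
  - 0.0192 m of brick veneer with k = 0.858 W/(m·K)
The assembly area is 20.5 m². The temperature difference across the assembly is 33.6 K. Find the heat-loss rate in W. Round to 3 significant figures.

52.6 W

0.0192/0.858 = 0.02238
R_total = 13 + 0.0781 + 0.02238 = 13.1 m²·K/W
Q = A·ΔT/R = 20.5 × 33.6 / 13.1 = 52.58 W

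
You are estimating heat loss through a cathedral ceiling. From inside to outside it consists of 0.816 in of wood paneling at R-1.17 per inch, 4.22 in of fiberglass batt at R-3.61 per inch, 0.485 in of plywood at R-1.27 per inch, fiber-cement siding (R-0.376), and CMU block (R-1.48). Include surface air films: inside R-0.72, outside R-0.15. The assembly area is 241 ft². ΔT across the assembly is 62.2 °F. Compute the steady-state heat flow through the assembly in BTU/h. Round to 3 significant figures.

768 BTU/h

0.816 × 1.17 = 0.9547
4.22 × 3.61 = 15.23
0.485 × 1.27 = 0.6159
R_total = 0.72 + 0.9547 + 15.23 + 0.6159 + 0.376 + 1.48 + 0.15 = 19.53 ft²·°F·h/BTU
Q = A·ΔT/R = 241 × 62.2 / 19.53 = 767.5 BTU/h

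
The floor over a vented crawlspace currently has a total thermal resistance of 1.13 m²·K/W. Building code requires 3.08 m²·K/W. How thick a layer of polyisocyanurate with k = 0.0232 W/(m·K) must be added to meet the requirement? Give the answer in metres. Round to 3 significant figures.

0.0452 m

ΔR = 3.08 − 1.13 = 1.95 m²·K/W
L = ΔR × k = 1.95 × 0.0232 = 0.04524 m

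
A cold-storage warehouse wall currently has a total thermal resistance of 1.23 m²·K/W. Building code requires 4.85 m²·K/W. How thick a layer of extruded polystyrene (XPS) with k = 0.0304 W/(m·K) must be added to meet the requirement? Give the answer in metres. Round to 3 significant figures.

ΔR = 4.85 − 1.23 = 3.62 m²·K/W
L = ΔR × k = 3.62 × 0.0304 = 0.11 m

0.110 m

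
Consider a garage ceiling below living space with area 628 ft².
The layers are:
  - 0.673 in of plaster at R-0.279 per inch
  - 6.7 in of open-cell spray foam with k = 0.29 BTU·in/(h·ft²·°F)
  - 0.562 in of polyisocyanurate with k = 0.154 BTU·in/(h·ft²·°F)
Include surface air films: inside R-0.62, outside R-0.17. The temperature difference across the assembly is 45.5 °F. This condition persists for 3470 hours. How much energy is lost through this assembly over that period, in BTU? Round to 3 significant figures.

0.673 × 0.279 = 0.1878
6.7/0.29 = 23.1
0.562/0.154 = 3.649
R_total = 0.62 + 0.1878 + 23.1 + 3.649 + 0.17 = 27.73 ft²·°F·h/BTU
Q = 628 × 45.5 / 27.73 = 1030 BTU/h
E = 1030 × 3470 = 3576000 BTU

3580000 BTU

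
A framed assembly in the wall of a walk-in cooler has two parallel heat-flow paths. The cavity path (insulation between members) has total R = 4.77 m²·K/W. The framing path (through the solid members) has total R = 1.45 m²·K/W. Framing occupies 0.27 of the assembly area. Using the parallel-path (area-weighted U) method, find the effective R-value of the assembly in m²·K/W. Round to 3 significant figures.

2.95 m²·K/W

U_eff = 0.73/4.77 + 0.27/1.45 = 0.153 + 0.1862 = 0.3392
R_eff = 1/U_eff = 2.948 m²·K/W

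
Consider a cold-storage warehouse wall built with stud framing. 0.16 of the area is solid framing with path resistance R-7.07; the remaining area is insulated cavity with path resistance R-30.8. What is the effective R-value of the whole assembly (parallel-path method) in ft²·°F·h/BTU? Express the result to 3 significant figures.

U_eff = 0.84/30.8 + 0.16/7.07 = 0.02727 + 0.02263 = 0.0499
R_eff = 1/U_eff = 20.04 ft²·°F·h/BTU

20.0 ft²·°F·h/BTU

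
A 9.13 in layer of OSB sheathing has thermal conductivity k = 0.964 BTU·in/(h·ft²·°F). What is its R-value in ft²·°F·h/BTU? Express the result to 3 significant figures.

9.47 ft²·°F·h/BTU

R = L/k = 9.13/0.964 = 9.471 ft²·°F·h/BTU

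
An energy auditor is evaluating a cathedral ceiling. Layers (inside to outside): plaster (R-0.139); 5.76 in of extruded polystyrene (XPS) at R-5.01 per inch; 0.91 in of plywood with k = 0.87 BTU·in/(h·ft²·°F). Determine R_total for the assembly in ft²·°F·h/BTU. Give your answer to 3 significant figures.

5.76 × 5.01 = 28.86
0.91/0.87 = 1.046
R_total = 0.139 + 28.86 + 1.046 = 30.04 ft²·°F·h/BTU

30.0 ft²·°F·h/BTU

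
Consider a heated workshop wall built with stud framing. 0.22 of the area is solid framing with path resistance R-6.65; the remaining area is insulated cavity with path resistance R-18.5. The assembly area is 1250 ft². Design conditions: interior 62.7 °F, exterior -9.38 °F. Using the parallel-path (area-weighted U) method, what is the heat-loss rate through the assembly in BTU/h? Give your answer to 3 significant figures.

6780 BTU/h

U_eff = 0.78/18.5 + 0.22/6.65 = 0.04216 + 0.03308 = 0.07524
R_eff = 1/U_eff = 13.29 ft²·°F·h/BTU
Q = 1250 × (62.7 − (-9.38)) / 13.29 = 6780 BTU/h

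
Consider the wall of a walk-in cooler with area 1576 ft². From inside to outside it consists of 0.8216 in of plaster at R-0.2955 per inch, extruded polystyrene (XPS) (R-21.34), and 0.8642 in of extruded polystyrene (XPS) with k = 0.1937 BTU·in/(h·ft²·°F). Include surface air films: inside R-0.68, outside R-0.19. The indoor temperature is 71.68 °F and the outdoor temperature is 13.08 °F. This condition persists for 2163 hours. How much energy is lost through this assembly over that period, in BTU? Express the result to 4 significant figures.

0.8216 × 0.2955 = 0.24278
0.8642/0.1937 = 4.4615
R_total = 0.68 + 0.24278 + 21.34 + 4.4615 + 0.19 = 26.914 ft²·°F·h/BTU
Q = 1576 × (71.68 − 13.08) / 26.914 = 3431.4 BTU/h
E = 3431.4 × 2163 = 7422100 BTU

7422000 BTU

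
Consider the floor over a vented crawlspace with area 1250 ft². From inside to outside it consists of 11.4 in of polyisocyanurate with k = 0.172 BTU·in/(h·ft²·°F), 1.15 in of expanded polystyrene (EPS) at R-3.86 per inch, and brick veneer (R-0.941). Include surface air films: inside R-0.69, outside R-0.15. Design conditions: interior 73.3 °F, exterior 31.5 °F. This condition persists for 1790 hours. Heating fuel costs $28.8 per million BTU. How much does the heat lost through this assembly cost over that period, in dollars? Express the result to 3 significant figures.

11.4/0.172 = 66.28
1.15 × 3.86 = 4.439
R_total = 0.69 + 66.28 + 4.439 + 0.941 + 0.15 = 72.5 ft²·°F·h/BTU
Q = 1250 × (73.3 − 31.5) / 72.5 = 720.7 BTU/h
E = 720.7 × 1790 = 1290000 BTU
Cost = 1290000/10⁶ × 28.8 = $37.15

37.2 dollars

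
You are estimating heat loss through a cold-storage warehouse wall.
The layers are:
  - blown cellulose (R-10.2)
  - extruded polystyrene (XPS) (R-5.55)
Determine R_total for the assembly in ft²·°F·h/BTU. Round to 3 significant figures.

R_total = 10.2 + 5.55 = 15.75 ft²·°F·h/BTU

15.8 ft²·°F·h/BTU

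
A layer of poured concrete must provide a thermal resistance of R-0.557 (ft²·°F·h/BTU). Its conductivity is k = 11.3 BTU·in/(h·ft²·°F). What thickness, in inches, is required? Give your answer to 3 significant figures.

L = R × k = 0.557 × 11.3 = 6.294 in

6.29 in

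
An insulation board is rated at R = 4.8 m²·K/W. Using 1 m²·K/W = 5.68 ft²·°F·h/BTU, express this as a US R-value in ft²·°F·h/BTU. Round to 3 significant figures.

R_US = 4.8 × 5.68 = 27.26

27.3 ft²·°F·h/BTU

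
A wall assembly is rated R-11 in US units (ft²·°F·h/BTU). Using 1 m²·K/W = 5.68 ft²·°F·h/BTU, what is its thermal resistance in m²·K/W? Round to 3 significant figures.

R_SI = 11/5.68 = 1.937

1.94 m²·K/W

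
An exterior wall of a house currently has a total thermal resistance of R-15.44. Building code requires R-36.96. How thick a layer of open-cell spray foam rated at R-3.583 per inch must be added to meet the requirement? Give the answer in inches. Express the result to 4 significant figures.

ΔR = 36.96 − 15.44 = 21.52 ft²·°F·h/BTU
L = ΔR / (R/in) = 21.52/3.583 = 6.0061 in

6.006 in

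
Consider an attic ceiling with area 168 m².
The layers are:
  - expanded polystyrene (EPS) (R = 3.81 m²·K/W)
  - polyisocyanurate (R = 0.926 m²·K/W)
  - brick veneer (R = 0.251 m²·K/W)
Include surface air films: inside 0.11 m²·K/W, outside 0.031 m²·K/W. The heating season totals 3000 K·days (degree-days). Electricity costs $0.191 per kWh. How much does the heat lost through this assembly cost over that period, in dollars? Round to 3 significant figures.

451 dollars

R_total = 0.11 + 3.81 + 0.926 + 0.251 + 0.031 = 5.128 m²·K/W
E = A × HDD × 24 / R / 1000 = 168 × 3000 × 24 / 5.128 / 1000 = 2359 kWh
Cost = 2359 × 0.191 = $450.5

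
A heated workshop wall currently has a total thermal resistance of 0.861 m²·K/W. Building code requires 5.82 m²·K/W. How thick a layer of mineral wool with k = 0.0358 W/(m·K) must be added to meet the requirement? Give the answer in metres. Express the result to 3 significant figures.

ΔR = 5.82 − 0.861 = 4.959 m²·K/W
L = ΔR × k = 4.959 × 0.0358 = 0.1775 m

0.178 m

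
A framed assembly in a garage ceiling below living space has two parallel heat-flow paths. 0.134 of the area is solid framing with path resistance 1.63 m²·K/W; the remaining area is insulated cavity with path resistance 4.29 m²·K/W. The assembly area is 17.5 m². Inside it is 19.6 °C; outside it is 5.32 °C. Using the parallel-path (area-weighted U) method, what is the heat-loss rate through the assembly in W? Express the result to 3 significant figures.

71.0 W

U_eff = 0.866/4.29 + 0.134/1.63 = 0.2019 + 0.08221 = 0.2841
R_eff = 1/U_eff = 3.52 m²·K/W
Q = 17.5 × (19.6 − 5.32) / 3.52 = 70.99 W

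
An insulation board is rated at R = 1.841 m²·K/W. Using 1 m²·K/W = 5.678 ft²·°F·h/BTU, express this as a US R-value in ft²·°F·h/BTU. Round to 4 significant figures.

R_US = 1.841 × 5.678 = 10.453

10.45 ft²·°F·h/BTU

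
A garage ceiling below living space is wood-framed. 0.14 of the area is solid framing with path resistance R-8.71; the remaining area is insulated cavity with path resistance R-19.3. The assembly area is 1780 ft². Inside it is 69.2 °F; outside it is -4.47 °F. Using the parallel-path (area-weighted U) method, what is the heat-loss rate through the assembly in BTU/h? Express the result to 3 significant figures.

U_eff = 0.86/19.3 + 0.14/8.71 = 0.04456 + 0.01607 = 0.06063
R_eff = 1/U_eff = 16.49 ft²·°F·h/BTU
Q = 1780 × (69.2 − (-4.47)) / 16.49 = 7951 BTU/h

7950 BTU/h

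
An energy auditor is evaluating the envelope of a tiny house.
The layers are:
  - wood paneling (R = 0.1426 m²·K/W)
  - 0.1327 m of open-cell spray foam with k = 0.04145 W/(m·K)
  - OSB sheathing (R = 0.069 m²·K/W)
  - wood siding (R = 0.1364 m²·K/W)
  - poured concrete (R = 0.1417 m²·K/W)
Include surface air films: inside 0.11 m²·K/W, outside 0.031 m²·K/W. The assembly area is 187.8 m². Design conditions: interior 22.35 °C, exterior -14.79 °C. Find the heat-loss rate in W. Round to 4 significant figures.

1820 W

0.1327/0.04145 = 3.2014
R_total = 0.11 + 0.1426 + 3.2014 + 0.069 + 0.1364 + 0.1417 + 0.031 = 3.8321 m²·K/W
Q = A·ΔT/R = 187.8 × (22.35 − (-14.79)) / 3.8321 = 1820.1 W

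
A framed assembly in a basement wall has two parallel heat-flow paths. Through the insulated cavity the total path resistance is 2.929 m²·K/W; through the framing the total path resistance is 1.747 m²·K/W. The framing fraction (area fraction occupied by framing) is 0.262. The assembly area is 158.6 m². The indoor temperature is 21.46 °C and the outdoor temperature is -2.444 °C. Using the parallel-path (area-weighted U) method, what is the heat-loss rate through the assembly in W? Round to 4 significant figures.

1524 W

U_eff = 0.738/2.929 + 0.262/1.747 = 0.25196 + 0.14997 = 0.40193
R_eff = 1/U_eff = 2.488 m²·K/W
Q = 158.6 × (21.46 − (-2.444)) / 2.488 = 1523.8 W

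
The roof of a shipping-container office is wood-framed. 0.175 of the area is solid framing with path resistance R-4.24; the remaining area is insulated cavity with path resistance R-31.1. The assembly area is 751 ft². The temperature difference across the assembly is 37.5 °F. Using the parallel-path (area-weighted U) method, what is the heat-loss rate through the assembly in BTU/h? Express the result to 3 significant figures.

1910 BTU/h

U_eff = 0.825/31.1 + 0.175/4.24 = 0.02653 + 0.04127 = 0.0678
R_eff = 1/U_eff = 14.75 ft²·°F·h/BTU
Q = 751 × 37.5 / 14.75 = 1909 BTU/h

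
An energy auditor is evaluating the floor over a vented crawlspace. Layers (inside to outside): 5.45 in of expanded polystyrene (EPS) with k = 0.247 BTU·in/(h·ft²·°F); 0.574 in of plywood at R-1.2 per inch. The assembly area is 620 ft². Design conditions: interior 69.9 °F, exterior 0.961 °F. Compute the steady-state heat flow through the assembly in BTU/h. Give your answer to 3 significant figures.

1880 BTU/h

5.45/0.247 = 22.06
0.574 × 1.2 = 0.6888
R_total = 22.06 + 0.6888 = 22.75 ft²·°F·h/BTU
Q = A·ΔT/R = 620 × (69.9 − 0.961) / 22.75 = 1878 BTU/h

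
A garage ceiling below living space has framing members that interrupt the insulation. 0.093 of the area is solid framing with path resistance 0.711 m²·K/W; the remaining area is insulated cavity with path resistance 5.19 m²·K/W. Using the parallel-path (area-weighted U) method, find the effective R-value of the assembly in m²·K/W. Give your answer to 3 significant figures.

3.27 m²·K/W

U_eff = 0.907/5.19 + 0.093/0.711 = 0.1748 + 0.1308 = 0.3056
R_eff = 1/U_eff = 3.273 m²·K/W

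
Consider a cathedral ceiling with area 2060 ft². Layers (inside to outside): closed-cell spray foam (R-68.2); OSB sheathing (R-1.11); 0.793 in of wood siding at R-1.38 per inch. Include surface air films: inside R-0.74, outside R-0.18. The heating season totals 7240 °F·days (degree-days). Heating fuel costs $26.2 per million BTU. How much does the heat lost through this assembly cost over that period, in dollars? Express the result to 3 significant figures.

131 dollars

0.793 × 1.38 = 1.094
R_total = 0.74 + 68.2 + 1.11 + 1.094 + 0.18 = 71.32 ft²·°F·h/BTU
E = A × HDD × 24 / R = 2060 × 7240 × 24 / 71.32 = 5019000 BTU
Cost = 5019000/10⁶ × 26.2 = $131.5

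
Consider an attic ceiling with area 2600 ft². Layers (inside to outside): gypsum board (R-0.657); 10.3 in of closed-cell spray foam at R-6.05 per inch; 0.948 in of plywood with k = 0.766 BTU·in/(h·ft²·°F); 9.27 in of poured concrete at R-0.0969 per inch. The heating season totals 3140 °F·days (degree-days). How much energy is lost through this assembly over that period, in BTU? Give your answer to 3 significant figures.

3010000 BTU

10.3 × 6.05 = 62.32
0.948/0.766 = 1.238
9.27 × 0.0969 = 0.8983
R_total = 0.657 + 62.32 + 1.238 + 0.8983 = 65.11 ft²·°F·h/BTU
E = A × HDD × 24 / R = 2600 × 3140 × 24 / 65.11 = 3009000 BTU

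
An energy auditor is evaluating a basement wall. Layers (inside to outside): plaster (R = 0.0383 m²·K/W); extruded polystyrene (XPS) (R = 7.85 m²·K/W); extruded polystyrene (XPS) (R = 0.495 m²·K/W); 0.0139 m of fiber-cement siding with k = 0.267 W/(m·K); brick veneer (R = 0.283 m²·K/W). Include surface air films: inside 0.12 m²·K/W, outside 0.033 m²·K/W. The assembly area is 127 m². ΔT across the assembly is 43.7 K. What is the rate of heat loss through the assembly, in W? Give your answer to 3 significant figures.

626 W

0.0139/0.267 = 0.05206
R_total = 0.12 + 0.0383 + 7.85 + 0.495 + 0.05206 + 0.283 + 0.033 = 8.871 m²·K/W
Q = A·ΔT/R = 127 × 43.7 / 8.871 = 625.6 W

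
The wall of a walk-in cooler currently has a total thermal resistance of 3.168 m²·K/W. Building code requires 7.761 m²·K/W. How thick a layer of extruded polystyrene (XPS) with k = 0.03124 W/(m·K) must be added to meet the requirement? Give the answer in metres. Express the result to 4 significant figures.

ΔR = 7.761 − 3.168 = 4.593 m²·K/W
L = ΔR × k = 4.593 × 0.03124 = 0.14349 m

0.1435 m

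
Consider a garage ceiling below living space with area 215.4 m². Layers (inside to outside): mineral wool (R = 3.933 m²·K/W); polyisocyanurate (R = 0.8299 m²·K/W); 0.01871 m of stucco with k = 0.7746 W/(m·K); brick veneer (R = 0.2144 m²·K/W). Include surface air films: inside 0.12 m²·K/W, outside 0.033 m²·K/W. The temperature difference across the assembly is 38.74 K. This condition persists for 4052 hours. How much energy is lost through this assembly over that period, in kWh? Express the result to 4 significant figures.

0.01871/0.7746 = 0.024154
R_total = 0.12 + 3.933 + 0.8299 + 0.024154 + 0.2144 + 0.033 = 5.1545 m²·K/W
Q = 215.4 × 38.74 / 5.1545 = 1618.9 W
E = 1618.9 W × 4052 h / 1000 = 6559.8 kWh

6560 kWh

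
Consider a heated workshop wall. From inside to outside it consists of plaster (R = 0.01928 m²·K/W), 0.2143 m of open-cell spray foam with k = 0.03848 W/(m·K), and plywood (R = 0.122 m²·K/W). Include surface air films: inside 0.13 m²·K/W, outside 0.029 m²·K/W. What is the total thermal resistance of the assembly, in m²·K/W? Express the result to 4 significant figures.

5.869 m²·K/W

0.2143/0.03848 = 5.5691
R_total = 0.13 + 0.01928 + 5.5691 + 0.122 + 0.029 = 5.8694 m²·K/W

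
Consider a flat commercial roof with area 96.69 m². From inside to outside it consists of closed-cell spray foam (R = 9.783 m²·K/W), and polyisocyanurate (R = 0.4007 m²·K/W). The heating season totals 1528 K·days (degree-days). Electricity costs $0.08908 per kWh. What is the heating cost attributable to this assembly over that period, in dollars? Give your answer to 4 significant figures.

R_total = 9.783 + 0.4007 = 10.184 m²·K/W
E = A × HDD × 24 / R / 1000 = 96.69 × 1528 × 24 / 10.184 / 1000 = 348.19 kWh
Cost = 348.19 × 0.08908 = $31.016

31.02 dollars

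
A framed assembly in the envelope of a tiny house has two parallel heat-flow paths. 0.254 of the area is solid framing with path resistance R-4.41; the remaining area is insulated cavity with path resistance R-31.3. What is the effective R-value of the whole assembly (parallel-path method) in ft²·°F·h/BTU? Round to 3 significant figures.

12.3 ft²·°F·h/BTU

U_eff = 0.746/31.3 + 0.254/4.41 = 0.02383 + 0.0576 = 0.08143
R_eff = 1/U_eff = 12.28 ft²·°F·h/BTU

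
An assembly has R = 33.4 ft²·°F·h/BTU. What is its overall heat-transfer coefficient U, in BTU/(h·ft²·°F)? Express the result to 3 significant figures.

0.0299 BTU/(h·ft²·°F)

U = 1/R = 1/33.4 = 0.02994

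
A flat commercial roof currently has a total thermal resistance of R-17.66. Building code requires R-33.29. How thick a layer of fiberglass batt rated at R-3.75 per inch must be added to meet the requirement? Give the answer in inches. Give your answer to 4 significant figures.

4.168 in

ΔR = 33.29 − 17.66 = 15.63 ft²·°F·h/BTU
L = ΔR / (R/in) = 15.63/3.75 = 4.168 in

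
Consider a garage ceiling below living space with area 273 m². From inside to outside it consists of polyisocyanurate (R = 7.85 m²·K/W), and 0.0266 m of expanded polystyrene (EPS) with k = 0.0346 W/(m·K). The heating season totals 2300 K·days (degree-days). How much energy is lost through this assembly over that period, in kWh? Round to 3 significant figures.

0.0266/0.0346 = 0.7688
R_total = 7.85 + 0.7688 = 8.619 m²·K/W
E = A × HDD × 24 / R / 1000 = 273 × 2300 × 24 / 8.619 / 1000 = 1748 kWh

1750 kWh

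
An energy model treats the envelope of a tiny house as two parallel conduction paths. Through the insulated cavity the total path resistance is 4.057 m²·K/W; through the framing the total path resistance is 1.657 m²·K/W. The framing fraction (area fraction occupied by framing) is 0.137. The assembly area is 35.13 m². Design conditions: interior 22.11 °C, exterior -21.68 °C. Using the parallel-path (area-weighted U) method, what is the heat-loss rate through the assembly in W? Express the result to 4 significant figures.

454.4 W

U_eff = 0.863/4.057 + 0.137/1.657 = 0.21272 + 0.08268 = 0.2954
R_eff = 1/U_eff = 3.3853 m²·K/W
Q = 35.13 × (22.11 − (-21.68)) / 3.3853 = 454.42 W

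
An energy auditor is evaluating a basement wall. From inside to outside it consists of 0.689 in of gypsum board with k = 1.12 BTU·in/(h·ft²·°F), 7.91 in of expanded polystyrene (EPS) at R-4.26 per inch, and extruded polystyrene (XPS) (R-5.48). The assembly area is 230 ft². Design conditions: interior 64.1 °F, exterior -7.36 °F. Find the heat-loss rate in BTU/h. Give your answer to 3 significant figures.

0.689/1.12 = 0.6152
7.91 × 4.26 = 33.7
R_total = 0.6152 + 33.7 + 5.48 = 39.79 ft²·°F·h/BTU
Q = A·ΔT/R = 230 × (64.1 − (-7.36)) / 39.79 = 413 BTU/h

413 BTU/h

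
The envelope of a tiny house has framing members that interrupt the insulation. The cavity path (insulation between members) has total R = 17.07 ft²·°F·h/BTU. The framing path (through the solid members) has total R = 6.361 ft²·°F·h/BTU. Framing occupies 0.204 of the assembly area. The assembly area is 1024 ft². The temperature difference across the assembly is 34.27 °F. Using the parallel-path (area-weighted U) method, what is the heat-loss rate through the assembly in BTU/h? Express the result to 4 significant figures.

2762 BTU/h

U_eff = 0.796/17.07 + 0.204/6.361 = 0.046632 + 0.03207 = 0.078702
R_eff = 1/U_eff = 12.706 ft²·°F·h/BTU
Q = 1024 × 34.27 / 12.706 = 2761.8 BTU/h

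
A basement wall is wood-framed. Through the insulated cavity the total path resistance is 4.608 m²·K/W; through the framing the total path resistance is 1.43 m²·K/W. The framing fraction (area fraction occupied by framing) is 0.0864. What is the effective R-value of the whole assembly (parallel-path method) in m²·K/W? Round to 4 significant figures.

U_eff = 0.9136/4.608 + 0.0864/1.43 = 0.19826 + 0.06042 = 0.25868
R_eff = 1/U_eff = 3.8657 m²·K/W

3.866 m²·K/W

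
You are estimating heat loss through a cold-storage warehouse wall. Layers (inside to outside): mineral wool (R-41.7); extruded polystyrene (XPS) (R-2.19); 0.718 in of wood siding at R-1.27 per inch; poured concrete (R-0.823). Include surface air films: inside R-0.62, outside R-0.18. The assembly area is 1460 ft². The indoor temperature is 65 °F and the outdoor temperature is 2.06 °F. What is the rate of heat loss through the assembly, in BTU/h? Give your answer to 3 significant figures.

0.718 × 1.27 = 0.9119
R_total = 0.62 + 41.7 + 2.19 + 0.9119 + 0.823 + 0.18 = 46.42 ft²·°F·h/BTU
Q = A·ΔT/R = 1460 × (65 − 2.06) / 46.42 = 1979 BTU/h

1980 BTU/h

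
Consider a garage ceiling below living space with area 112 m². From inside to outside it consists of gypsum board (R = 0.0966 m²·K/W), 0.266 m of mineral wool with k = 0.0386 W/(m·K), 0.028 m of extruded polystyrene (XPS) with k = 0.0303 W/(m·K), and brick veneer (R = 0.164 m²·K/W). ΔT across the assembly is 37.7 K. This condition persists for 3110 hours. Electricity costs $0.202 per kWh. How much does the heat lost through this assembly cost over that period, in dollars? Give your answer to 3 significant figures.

0.266/0.0386 = 6.891
0.028/0.0303 = 0.9241
R_total = 0.0966 + 6.891 + 0.9241 + 0.164 = 8.076 m²·K/W
Q = 112 × 37.7 / 8.076 = 522.8 W
E = 522.8 W × 3110 h / 1000 = 1626 kWh
Cost = 1626 × 0.202 = $328.5

328 dollars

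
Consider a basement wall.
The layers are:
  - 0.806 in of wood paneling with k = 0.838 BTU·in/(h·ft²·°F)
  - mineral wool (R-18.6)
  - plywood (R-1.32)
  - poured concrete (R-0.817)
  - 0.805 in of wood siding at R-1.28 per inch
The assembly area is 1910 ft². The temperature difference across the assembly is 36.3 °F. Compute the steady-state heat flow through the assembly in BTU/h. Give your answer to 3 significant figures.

3050 BTU/h

0.806/0.838 = 0.9618
0.805 × 1.28 = 1.03
R_total = 0.9618 + 18.6 + 1.32 + 0.817 + 1.03 = 22.73 ft²·°F·h/BTU
Q = A·ΔT/R = 1910 × 36.3 / 22.73 = 3050 BTU/h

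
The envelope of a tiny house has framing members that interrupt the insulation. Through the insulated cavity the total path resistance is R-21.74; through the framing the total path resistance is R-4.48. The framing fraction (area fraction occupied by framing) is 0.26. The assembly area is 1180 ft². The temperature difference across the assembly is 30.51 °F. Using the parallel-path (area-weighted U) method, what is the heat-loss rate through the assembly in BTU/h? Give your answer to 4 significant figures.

U_eff = 0.74/21.74 + 0.26/4.48 = 0.034039 + 0.058036 = 0.092074
R_eff = 1/U_eff = 10.861 ft²·°F·h/BTU
Q = 1180 × 30.51 / 10.861 = 3314.8 BTU/h

3315 BTU/h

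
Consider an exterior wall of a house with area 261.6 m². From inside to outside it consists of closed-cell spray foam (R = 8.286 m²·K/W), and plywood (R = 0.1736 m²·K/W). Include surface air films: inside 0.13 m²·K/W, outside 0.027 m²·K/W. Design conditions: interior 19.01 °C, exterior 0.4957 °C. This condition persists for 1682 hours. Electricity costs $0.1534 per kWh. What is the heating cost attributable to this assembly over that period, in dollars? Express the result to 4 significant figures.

R_total = 0.13 + 8.286 + 0.1736 + 0.027 = 8.6166 m²·K/W
Q = 261.6 × (19.01 − 0.4957) / 8.6166 = 562.09 W
E = 562.09 W × 1682 h / 1000 = 945.44 kWh
Cost = 945.44 × 0.1534 = $145.03

145.0 dollars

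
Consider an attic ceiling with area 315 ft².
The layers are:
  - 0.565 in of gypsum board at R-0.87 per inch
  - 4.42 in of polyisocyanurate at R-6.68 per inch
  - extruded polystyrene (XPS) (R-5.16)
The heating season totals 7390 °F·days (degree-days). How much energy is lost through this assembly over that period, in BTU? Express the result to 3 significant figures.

1590000 BTU

0.565 × 0.87 = 0.4915
4.42 × 6.68 = 29.53
R_total = 0.4915 + 29.53 + 5.16 = 35.18 ft²·°F·h/BTU
E = A × HDD × 24 / R = 315 × 7390 × 24 / 35.18 = 1588000 BTU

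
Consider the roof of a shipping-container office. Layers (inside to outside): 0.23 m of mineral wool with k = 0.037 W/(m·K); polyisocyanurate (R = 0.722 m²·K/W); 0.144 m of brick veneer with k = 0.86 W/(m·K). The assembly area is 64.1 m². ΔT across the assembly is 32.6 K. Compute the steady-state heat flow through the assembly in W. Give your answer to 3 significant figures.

294 W

0.23/0.037 = 6.216
0.144/0.86 = 0.1674
R_total = 6.216 + 0.722 + 0.1674 = 7.106 m²·K/W
Q = A·ΔT/R = 64.1 × 32.6 / 7.106 = 294.1 W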